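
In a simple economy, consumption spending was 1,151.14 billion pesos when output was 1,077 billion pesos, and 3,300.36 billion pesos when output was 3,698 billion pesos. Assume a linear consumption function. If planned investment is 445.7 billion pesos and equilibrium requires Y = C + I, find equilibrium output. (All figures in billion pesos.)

MPC = (3300.36 − 1151.14)/(3698 − 1077) = 2149.22/2621 = 0.82
a = 1151.14 − 0.82(1077) = 268
Equilibrium: Y = 268 + 0.82Y + 445.7
0.18Y = 713.7, so Y = 713.7/0.18 = 3965

Y = 3965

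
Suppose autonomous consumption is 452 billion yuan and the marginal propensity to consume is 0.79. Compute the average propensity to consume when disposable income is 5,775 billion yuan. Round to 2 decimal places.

APC = 0.87

C = 452 + 0.79(5775) = 5014.25
APC = C/Y = 5014.25/5775 = 0.87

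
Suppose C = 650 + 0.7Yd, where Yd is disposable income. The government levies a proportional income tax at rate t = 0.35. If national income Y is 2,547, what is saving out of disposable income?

Yd = (1 − 0.35)(2547) = 0.65(2547) = 1655.55
C = 650 + 0.7(1655.55) = 650 + 1158.885 = 1808.885
S = Yd − C = 1655.55 − 1808.885 = -153.335

S = -153.335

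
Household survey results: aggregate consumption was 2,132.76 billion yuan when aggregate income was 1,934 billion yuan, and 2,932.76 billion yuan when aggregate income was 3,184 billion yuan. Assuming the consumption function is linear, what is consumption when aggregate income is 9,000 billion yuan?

C = 6655

MPC = (2932.76 − 2132.76)/(3184 − 1934) = 800/1250 = 0.64
a = 2132.76 − 0.64(1934) = 2132.76 − 1237.76 = 895
C = 895 + 0.64(9000) = 895 + 5760 = 6655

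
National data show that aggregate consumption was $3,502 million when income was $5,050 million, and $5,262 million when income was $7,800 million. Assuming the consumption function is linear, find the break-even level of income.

Y = 750

MPC = (5262 − 3502)/(7800 − 5050) = 1760/2750 = 0.64
a = 3502 − 0.64(5050) = 3502 − 3232 = 270
Break-even: Y = a/(1−MPC) = 270/0.36 = 750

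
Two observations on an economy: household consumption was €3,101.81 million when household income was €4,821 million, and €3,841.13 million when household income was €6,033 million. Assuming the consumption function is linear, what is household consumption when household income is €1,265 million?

C = 932.65

MPC = (3841.13 − 3101.81)/(6033 − 4821) = 739.32/1212 = 0.61
a = 3101.81 − 0.61(4821) = 3101.81 − 2940.81 = 161
C = 161 + 0.61(1265) = 161 + 771.65 = 932.65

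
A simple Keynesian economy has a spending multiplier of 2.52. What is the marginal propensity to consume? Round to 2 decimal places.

MPC = 0.60

k = 1/(1 − MPC), so 1 − MPC = 1/k = 1/2.52 = 0.3968
MPC = 1 − 0.3968 = 0.60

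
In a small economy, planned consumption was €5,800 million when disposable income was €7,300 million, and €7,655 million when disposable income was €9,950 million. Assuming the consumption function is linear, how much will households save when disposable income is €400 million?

S = -570

MPC = (7655 − 5800)/(9950 − 7300) = 1855/2650 = 0.7
a = 5800 − 0.7(7300) = 5800 − 5110 = 690
C = 690 + 0.7(400) = 970
S = 400 − 970 = -570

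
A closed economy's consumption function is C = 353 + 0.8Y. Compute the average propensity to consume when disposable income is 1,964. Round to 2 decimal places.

APC = 0.98

C = 353 + 0.8(1964) = 1924.2
APC = C/Y = 1924.2/1964 = 0.98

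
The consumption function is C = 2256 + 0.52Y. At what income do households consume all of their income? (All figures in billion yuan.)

Y = 4700

At break-even, C = Y: 2256 + 0.52Y = Y
0.48Y = 2256, so Y = 2256/0.48 = 4700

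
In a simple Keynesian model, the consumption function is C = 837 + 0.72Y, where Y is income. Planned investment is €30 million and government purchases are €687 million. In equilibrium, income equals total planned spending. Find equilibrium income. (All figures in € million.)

Y = C + I + G = 837 + 0.72Y + 30 + 687
Y − 0.72Y = 1554
0.28Y = 1554, so Y = 1554/0.28 = 5550

Y = 5550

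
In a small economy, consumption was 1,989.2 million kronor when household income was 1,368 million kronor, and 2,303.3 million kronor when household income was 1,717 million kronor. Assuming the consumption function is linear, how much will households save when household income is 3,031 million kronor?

S = -454.9

MPC = (2303.3 − 1989.2)/(1717 − 1368) = 314.1/349 = 0.9
a = 1989.2 − 0.9(1368) = 1989.2 − 1231.2 = 758
C = 758 + 0.9(3031) = 3485.9
S = 3031 − 3485.9 = -454.9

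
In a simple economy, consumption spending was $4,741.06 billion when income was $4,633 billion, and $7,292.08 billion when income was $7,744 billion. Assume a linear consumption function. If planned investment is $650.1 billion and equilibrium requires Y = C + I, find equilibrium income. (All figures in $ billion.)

Y = 8845

MPC = (7292.08 − 4741.06)/(7744 − 4633) = 2551.02/3111 = 0.82
a = 4741.06 − 0.82(4633) = 942
Equilibrium: Y = 942 + 0.82Y + 650.1
0.18Y = 1592.1, so Y = 1592.1/0.18 = 8845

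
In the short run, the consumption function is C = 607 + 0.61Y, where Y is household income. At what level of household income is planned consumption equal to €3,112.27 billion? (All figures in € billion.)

607 + 0.61Y = 3112.27
0.61Y = 2505.27, so Y = 2505.27/0.61 = 4107

Y = 4107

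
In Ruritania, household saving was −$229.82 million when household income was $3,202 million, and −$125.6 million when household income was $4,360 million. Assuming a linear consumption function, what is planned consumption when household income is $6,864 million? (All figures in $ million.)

C = 6764.24

MPS = ΔS/ΔY = (-125.6 − (-229.82))/(4360 − 3202) = 104.22/1158 = 0.09
MPC = 1 − MPS = 0.91
Autonomous saving = -229.82 − 0.09(3202) = -518, so a = 518
C = 518 + 0.91(6864) = 518 + 6246.24 = 6764.24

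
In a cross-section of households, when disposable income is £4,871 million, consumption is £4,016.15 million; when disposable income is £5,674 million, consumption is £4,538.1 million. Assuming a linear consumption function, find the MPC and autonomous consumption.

MPC = ΔC/ΔY = (4538.1 − 4016.15)/(5674 − 4871) = 521.95/803 = 0.65
a = C − MPC·Y = 4016.15 − 0.65(4871) = 4016.15 − 3166.15 = 850

MPC = 0.65; a = 850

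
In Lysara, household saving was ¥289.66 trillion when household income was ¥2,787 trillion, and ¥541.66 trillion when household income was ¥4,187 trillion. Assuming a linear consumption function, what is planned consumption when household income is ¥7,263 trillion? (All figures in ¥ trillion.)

C = 6167.66

MPS = ΔS/ΔY = (541.66 − 289.66)/(4187 − 2787) = 252/1400 = 0.18
MPC = 1 − MPS = 0.82
Autonomous saving = 289.66 − 0.18(2787) = -212, so a = 212
C = 212 + 0.82(7263) = 212 + 5955.66 = 6167.66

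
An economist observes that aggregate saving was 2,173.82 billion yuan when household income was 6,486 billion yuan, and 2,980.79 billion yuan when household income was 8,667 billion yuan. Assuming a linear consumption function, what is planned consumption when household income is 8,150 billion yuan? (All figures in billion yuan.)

C = 5360.5

MPS = ΔS/ΔY = (2980.79 − 2173.82)/(8667 − 6486) = 806.97/2181 = 0.37
MPC = 1 − MPS = 0.63
Autonomous saving = 2173.82 − 0.37(6486) = -226, so a = 226
C = 226 + 0.63(8150) = 226 + 5134.5 = 5360.5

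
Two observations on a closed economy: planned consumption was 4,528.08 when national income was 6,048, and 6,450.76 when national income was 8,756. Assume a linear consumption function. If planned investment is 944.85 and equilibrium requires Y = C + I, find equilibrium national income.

Y = 4065

MPC = (6450.76 − 4528.08)/(8756 − 6048) = 1922.68/2708 = 0.71
a = 4528.08 − 0.71(6048) = 234
Equilibrium: Y = 234 + 0.71Y + 944.85
0.29Y = 1178.85, so Y = 1178.85/0.29 = 4065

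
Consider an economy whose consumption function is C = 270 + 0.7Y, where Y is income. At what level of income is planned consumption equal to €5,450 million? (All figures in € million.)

270 + 0.7Y = 5450
0.7Y = 5180, so Y = 5180/0.7 = 7400

Y = 7400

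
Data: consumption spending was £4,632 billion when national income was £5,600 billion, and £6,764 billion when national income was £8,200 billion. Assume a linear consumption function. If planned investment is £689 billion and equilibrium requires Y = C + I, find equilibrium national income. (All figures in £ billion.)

Y = 4050

MPC = (6764 − 4632)/(8200 − 5600) = 2132/2600 = 0.82
a = 4632 − 0.82(5600) = 40
Equilibrium: Y = 40 + 0.82Y + 689
0.18Y = 729, so Y = 729/0.18 = 4050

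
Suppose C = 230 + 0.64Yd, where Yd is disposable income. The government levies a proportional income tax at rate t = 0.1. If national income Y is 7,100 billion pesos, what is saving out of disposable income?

Yd = (1 − 0.1)(7100) = 0.9(7100) = 6390
C = 230 + 0.64(6390) = 230 + 4089.6 = 4319.6
S = Yd − C = 6390 − 4319.6 = 2070.4

S = 2070.4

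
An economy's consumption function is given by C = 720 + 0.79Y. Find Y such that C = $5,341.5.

Y = 5850

720 + 0.79Y = 5341.5
0.79Y = 4621.5, so Y = 4621.5/0.79 = 5850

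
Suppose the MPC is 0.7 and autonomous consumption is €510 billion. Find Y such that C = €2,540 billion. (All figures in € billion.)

Y = 2900

510 + 0.7Y = 2540
0.7Y = 2030, so Y = 2030/0.7 = 2900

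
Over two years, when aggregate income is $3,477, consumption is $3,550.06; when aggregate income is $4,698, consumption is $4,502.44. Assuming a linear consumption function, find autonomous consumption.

MPC = ΔC/ΔY = (4502.44 − 3550.06)/(4698 − 3477) = 952.38/1221 = 0.78
a = C − MPC·Y = 3550.06 − 0.78(3477) = 3550.06 − 2712.06 = 838

a = 838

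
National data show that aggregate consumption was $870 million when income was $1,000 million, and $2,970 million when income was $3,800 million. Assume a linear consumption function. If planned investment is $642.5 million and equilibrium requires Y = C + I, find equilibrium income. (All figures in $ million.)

Y = 3050

MPC = (2970 − 870)/(3800 − 1000) = 2100/2800 = 0.75
a = 870 − 0.75(1000) = 120
Equilibrium: Y = 120 + 0.75Y + 642.5
0.25Y = 762.5, so Y = 762.5/0.25 = 3050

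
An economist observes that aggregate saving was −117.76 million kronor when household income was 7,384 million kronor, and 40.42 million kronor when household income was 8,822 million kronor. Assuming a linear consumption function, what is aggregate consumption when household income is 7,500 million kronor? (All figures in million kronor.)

C = 7605

MPS = ΔS/ΔY = (40.42 − (-117.76))/(8822 − 7384) = 158.18/1438 = 0.11
MPC = 1 − MPS = 0.89
Autonomous saving = -117.76 − 0.11(7384) = -930, so a = 930
C = 930 + 0.89(7500) = 930 + 6675 = 7605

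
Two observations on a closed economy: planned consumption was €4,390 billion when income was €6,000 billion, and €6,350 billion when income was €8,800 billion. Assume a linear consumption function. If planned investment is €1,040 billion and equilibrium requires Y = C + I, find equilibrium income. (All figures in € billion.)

MPC = (6350 − 4390)/(8800 − 6000) = 1960/2800 = 0.7
a = 4390 − 0.7(6000) = 190
Equilibrium: Y = 190 + 0.7Y + 1040
0.3Y = 1230, so Y = 1230/0.3 = 4100

Y = 4100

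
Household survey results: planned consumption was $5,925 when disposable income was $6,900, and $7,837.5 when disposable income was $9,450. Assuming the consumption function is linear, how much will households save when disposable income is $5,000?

S = 500

MPC = (7837.5 − 5925)/(9450 − 6900) = 1912.5/2550 = 0.75
a = 5925 − 0.75(6900) = 5925 − 5175 = 750
C = 750 + 0.75(5000) = 4500
S = 5000 − 4500 = 500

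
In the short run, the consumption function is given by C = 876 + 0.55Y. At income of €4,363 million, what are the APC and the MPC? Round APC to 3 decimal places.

APC = 0.751; MPC = 0.55

MPC = 0.55 (the slope of the consumption function)
C = 876 + 0.55(4363) = 3275.65, so APC = 3275.65/4363 = 0.751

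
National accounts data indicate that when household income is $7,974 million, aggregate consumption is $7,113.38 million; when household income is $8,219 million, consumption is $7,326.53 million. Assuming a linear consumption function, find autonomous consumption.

a = 176

MPC = ΔC/ΔY = (7326.53 − 7113.38)/(8219 − 7974) = 213.15/245 = 0.87
a = C − MPC·Y = 7113.38 − 0.87(7974) = 7113.38 − 6937.38 = 176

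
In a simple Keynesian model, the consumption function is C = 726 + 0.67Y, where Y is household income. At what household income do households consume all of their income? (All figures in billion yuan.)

At break-even, C = Y: 726 + 0.67Y = Y
0.33Y = 726, so Y = 726/0.33 = 2200

Y = 2200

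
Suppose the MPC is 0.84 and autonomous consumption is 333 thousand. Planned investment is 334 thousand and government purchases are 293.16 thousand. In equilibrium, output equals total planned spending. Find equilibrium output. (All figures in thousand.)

Y = 6001

Y = C + I + G = 333 + 0.84Y + 334 + 293.16
Y − 0.84Y = 960.16
0.16Y = 960.16, so Y = 960.16/0.16 = 6001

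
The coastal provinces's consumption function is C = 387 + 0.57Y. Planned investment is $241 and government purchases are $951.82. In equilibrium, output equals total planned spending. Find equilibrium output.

Y = C + I + G = 387 + 0.57Y + 241 + 951.82
Y − 0.57Y = 1579.82
0.43Y = 1579.82, so Y = 1579.82/0.43 = 3674

Y = 3674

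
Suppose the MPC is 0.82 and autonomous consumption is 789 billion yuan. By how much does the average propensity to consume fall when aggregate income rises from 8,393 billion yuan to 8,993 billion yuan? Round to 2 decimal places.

At Y = 8393: C = 789 + 0.82(8393) = 7671.26, APC = 7671.26/8393 = 0.914
At Y = 8993: C = 8163.26, APC = 8163.26/8993 = 0.908
Fall in APC = 0.914 − 0.908 = 0.006 ≈ 0.01

ΔAPC = 0.01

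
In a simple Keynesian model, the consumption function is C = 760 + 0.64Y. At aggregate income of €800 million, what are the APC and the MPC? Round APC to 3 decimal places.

MPC = 0.64 (the slope of the consumption function)
C = 760 + 0.64(800) = 1272, so APC = 1272/800 = 1.590

APC = 1.590; MPC = 0.64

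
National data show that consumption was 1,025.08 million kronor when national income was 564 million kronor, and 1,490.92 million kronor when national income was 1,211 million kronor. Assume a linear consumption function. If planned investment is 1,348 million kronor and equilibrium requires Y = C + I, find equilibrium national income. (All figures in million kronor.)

MPC = (1490.92 − 1025.08)/(1211 − 564) = 465.84/647 = 0.72
a = 1025.08 − 0.72(564) = 619
Equilibrium: Y = 619 + 0.72Y + 1348
0.28Y = 1967, so Y = 1967/0.28 = 7025

Y = 7025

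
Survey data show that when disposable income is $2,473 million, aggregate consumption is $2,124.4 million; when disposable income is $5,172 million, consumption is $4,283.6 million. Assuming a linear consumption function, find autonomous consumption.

MPC = ΔC/ΔY = (4283.6 − 2124.4)/(5172 − 2473) = 2159.2/2699 = 0.8
a = C − MPC·Y = 2124.4 − 0.8(2473) = 2124.4 − 1978.4 = 146

a = 146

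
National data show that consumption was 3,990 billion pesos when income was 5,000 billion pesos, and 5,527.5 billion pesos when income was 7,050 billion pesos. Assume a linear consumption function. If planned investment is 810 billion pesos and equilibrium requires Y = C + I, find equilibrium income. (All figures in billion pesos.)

MPC = (5527.5 − 3990)/(7050 − 5000) = 1537.5/2050 = 0.75
a = 3990 − 0.75(5000) = 240
Equilibrium: Y = 240 + 0.75Y + 810
0.25Y = 1050, so Y = 1050/0.25 = 4200

Y = 4200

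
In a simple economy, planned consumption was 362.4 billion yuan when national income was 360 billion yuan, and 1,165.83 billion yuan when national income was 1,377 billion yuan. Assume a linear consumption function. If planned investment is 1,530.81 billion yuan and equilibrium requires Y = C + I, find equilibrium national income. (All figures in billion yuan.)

Y = 7661

MPC = (1165.83 − 362.4)/(1377 − 360) = 803.43/1017 = 0.79
a = 362.4 − 0.79(360) = 78
Equilibrium: Y = 78 + 0.79Y + 1530.81
0.21Y = 1608.81, so Y = 1608.81/0.21 = 7661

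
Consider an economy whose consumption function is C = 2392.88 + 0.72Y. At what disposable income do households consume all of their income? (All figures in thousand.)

Y = 8546

At break-even, C = Y: 2392.88 + 0.72Y = Y
0.28Y = 2392.88, so Y = 2392.88/0.28 = 8546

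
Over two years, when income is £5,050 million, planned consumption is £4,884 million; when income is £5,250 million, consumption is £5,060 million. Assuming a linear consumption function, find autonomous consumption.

MPC = ΔC/ΔY = (5060 − 4884)/(5250 − 5050) = 176/200 = 0.88
a = C − MPC·Y = 4884 − 0.88(5050) = 4884 − 4444 = 440

a = 440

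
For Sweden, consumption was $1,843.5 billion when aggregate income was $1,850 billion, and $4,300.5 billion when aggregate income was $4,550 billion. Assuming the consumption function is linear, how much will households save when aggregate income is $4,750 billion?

MPC = (4300.5 − 1843.5)/(4550 − 1850) = 2457/2700 = 0.91
a = 1843.5 − 0.91(1850) = 1843.5 − 1683.5 = 160
C = 160 + 0.91(4750) = 4482.5
S = 4750 − 4482.5 = 267.5

S = 267.5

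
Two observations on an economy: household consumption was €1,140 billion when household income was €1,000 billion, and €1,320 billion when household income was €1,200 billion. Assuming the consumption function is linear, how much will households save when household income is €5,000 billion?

MPC = (1320 − 1140)/(1200 − 1000) = 180/200 = 0.9
a = 1140 − 0.9(1000) = 1140 − 900 = 240
C = 240 + 0.9(5000) = 4740
S = 5000 − 4740 = 260

S = 260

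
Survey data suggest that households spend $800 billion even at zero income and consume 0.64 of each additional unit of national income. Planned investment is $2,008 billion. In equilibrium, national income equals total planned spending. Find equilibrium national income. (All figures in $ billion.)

Y = 7800

Y = C + I = 800 + 0.64Y + 2008
Y − 0.64Y = 2808
0.36Y = 2808, so Y = 2808/0.36 = 7800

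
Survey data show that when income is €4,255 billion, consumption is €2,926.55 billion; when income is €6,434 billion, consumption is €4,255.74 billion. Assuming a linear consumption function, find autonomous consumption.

MPC = ΔC/ΔY = (4255.74 − 2926.55)/(6434 − 4255) = 1329.19/2179 = 0.61
a = C − MPC·Y = 2926.55 − 0.61(4255) = 2926.55 − 2595.55 = 331

a = 331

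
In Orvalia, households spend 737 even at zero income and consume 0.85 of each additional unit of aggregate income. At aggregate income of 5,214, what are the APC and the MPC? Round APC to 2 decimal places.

APC = 0.99; MPC = 0.85

MPC = 0.85 (the slope of the consumption function)
C = 737 + 0.85(5214) = 5168.9, so APC = 5168.9/5214 = 0.99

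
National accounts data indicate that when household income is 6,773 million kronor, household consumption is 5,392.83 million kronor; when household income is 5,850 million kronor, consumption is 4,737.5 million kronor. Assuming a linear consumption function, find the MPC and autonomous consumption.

MPC = ΔC/ΔY = (5392.83 − 4737.5)/(6773 − 5850) = 655.33/923 = 0.71
a = C − MPC·Y = 4737.5 − 0.71(5850) = 4737.5 − 4153.5 = 584

MPC = 0.71; a = 584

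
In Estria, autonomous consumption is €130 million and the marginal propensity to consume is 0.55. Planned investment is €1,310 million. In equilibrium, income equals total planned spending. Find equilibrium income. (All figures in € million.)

Y = C + I = 130 + 0.55Y + 1310
Y − 0.55Y = 1440
0.45Y = 1440, so Y = 1440/0.45 = 3200

Y = 3200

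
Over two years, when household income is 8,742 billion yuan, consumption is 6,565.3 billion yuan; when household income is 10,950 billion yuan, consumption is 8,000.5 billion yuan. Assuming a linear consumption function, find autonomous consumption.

a = 883

MPC = ΔC/ΔY = (8000.5 − 6565.3)/(10950 − 8742) = 1435.2/2208 = 0.65
a = C − MPC·Y = 6565.3 − 0.65(8742) = 6565.3 − 5682.3 = 883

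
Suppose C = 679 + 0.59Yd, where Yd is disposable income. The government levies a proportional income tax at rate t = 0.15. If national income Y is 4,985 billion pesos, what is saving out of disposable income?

Yd = (1 − 0.15)(4985) = 0.85(4985) = 4237.25
C = 679 + 0.59(4237.25) = 679 + 2499.9775 = 3178.9775
S = Yd − C = 4237.25 − 3178.9775 = 1058.2725

S = 1058.2725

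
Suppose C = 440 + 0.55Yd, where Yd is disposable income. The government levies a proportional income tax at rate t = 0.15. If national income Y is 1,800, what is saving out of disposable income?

S = 248.5

Yd = (1 − 0.15)(1800) = 0.85(1800) = 1530
C = 440 + 0.55(1530) = 440 + 841.5 = 1281.5
S = Yd − C = 1530 − 1281.5 = 248.5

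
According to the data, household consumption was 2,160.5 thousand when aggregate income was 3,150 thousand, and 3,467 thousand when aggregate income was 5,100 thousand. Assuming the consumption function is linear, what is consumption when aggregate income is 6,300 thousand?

C = 4271

MPC = (3467 − 2160.5)/(5100 − 3150) = 1306.5/1950 = 0.67
a = 2160.5 − 0.67(3150) = 2160.5 − 2110.5 = 50
C = 50 + 0.67(6300) = 50 + 4221 = 4271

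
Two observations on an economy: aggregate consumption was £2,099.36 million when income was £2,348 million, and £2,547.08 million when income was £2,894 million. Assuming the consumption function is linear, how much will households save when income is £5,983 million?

MPC = (2547.08 − 2099.36)/(2894 − 2348) = 447.72/546 = 0.82
a = 2099.36 − 0.82(2348) = 2099.36 − 1925.36 = 174
C = 174 + 0.82(5983) = 5080.06
S = 5983 − 5080.06 = 902.94

S = 902.94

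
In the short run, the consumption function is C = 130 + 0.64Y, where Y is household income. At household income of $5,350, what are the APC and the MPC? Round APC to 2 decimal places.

MPC = 0.64 (the slope of the consumption function)
C = 130 + 0.64(5350) = 3554, so APC = 3554/5350 = 0.66

APC = 0.66; MPC = 0.64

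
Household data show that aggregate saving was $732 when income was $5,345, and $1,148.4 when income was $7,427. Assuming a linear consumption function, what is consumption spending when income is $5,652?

C = 4858.6

MPS = ΔS/ΔY = (1148.4 − 732)/(7427 − 5345) = 416.4/2082 = 0.2
MPC = 1 − MPS = 0.8
Autonomous saving = 732 − 0.2(5345) = -337, so a = 337
C = 337 + 0.8(5652) = 337 + 4521.6 = 4858.6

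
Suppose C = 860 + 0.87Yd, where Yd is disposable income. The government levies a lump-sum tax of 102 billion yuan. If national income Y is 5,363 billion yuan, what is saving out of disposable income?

S = -176.07

Yd = Y − T = 5363 − 102 = 5261
C = 860 + 0.87(5261) = 860 + 4577.07 = 5437.07
S = Yd − C = 5261 − 5437.07 = -176.07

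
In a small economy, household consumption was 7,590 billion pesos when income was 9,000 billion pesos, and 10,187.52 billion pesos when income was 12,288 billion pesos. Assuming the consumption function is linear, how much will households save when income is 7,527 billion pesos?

MPC = (10187.52 − 7590)/(12288 − 9000) = 2597.52/3288 = 0.79
a = 7590 − 0.79(9000) = 7590 − 7110 = 480
C = 480 + 0.79(7527) = 6426.33
S = 7527 − 6426.33 = 1100.67

S = 1100.67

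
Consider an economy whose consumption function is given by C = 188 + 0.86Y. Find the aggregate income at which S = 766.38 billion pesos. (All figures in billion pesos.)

S = Y − C = -188 + 0.14Y
-188 + 0.14Y = 766.38, so 0.14Y = 954.38 and Y = 6817

Y = 6817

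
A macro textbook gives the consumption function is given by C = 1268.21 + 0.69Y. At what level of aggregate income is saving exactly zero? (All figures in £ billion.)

Y = 4091

At break-even, C = Y: 1268.21 + 0.69Y = Y
0.31Y = 1268.21, so Y = 1268.21/0.31 = 4091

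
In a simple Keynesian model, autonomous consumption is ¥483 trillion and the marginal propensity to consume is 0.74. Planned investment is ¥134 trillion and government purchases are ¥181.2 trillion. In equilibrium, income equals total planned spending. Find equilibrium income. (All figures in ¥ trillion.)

Y = 3070

Y = C + I + G = 483 + 0.74Y + 134 + 181.2
Y − 0.74Y = 798.2
0.26Y = 798.2, so Y = 798.2/0.26 = 3070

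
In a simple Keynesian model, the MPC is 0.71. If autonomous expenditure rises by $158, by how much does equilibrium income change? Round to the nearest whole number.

The multiplier is 1/(1 − MPC) = 1/0.29.
ΔY = 158/0.29 = 544.83 ≈ 545

ΔY ≈ 545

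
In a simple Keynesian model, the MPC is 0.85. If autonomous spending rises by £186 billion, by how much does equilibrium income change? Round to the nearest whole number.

The multiplier is 1/(1 − MPC) = 1/0.15.
ΔY = 186/0.15 = 1240.00 ≈ 1240

ΔY ≈ 1240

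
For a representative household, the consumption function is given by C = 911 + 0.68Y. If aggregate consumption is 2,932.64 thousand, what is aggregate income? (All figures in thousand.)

Y = 2973

911 + 0.68Y = 2932.64
0.68Y = 2021.64, so Y = 2021.64/0.68 = 2973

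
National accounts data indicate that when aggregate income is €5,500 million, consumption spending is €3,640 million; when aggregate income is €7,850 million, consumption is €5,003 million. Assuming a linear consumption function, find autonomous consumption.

MPC = ΔC/ΔY = (5003 − 3640)/(7850 − 5500) = 1363/2350 = 0.58
a = C − MPC·Y = 3640 − 0.58(5500) = 3640 − 3190 = 450

a = 450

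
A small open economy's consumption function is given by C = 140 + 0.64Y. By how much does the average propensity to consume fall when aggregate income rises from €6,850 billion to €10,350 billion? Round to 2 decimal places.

ΔAPC = 0.01

At Y = 6850: C = 140 + 0.64(6850) = 4524, APC = 4524/6850 = 0.660
At Y = 10350: C = 6764, APC = 6764/10350 = 0.654
Fall in APC = 0.660 − 0.654 = 0.006 ≈ 0.01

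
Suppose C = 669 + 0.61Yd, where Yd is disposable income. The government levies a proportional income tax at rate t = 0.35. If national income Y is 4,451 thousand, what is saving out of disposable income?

S = 459.3285

Yd = (1 − 0.35)(4451) = 0.65(4451) = 2893.15
C = 669 + 0.61(2893.15) = 669 + 1764.8215 = 2433.8215
S = Yd − C = 2893.15 − 2433.8215 = 459.3285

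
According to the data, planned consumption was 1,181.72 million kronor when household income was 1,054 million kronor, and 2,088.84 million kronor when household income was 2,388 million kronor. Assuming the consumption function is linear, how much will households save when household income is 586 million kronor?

MPC = (2088.84 − 1181.72)/(2388 − 1054) = 907.12/1334 = 0.68
a = 1181.72 − 0.68(1054) = 1181.72 − 716.72 = 465
C = 465 + 0.68(586) = 863.48
S = 586 − 863.48 = -277.48

S = -277.48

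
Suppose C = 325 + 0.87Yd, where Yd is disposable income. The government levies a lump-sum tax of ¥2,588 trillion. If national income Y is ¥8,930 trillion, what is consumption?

C = 5842.54

Yd = Y − T = 8930 − 2588 = 6342
C = 325 + 0.87(6342) = 325 + 5517.54 = 5842.54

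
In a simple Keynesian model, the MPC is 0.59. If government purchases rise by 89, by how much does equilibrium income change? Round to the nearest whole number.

ΔY ≈ 217

The multiplier is 1/(1 − MPC) = 1/0.41.
ΔY = 89/0.41 = 217.07 ≈ 217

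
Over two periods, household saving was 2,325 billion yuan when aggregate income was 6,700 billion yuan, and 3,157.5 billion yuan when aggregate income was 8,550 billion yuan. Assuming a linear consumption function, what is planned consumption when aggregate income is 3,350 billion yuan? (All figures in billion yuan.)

MPS = ΔS/ΔY = (3157.5 − 2325)/(8550 − 6700) = 832.5/1850 = 0.45
MPC = 1 − MPS = 0.55
Autonomous saving = 2325 − 0.45(6700) = -690, so a = 690
C = 690 + 0.55(3350) = 690 + 1842.5 = 2532.5

C = 2532.5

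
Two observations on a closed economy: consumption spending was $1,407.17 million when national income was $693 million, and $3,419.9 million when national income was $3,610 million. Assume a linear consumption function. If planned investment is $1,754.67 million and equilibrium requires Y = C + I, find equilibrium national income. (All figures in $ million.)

MPC = (3419.9 − 1407.17)/(3610 − 693) = 2012.73/2917 = 0.69
a = 1407.17 − 0.69(693) = 929
Equilibrium: Y = 929 + 0.69Y + 1754.67
0.31Y = 2683.67, so Y = 2683.67/0.31 = 8657

Y = 8657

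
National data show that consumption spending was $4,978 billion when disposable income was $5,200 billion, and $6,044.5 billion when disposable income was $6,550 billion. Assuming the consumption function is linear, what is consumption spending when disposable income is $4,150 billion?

MPC = (6044.5 − 4978)/(6550 − 5200) = 1066.5/1350 = 0.79
a = 4978 − 0.79(5200) = 4978 − 4108 = 870
C = 870 + 0.79(4150) = 870 + 3278.5 = 4148.5

C = 4148.5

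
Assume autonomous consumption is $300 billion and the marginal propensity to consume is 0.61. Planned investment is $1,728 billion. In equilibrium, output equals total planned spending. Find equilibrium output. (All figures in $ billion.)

Y = 5200

Y = C + I = 300 + 0.61Y + 1728
Y − 0.61Y = 2028
0.39Y = 2028, so Y = 2028/0.39 = 5200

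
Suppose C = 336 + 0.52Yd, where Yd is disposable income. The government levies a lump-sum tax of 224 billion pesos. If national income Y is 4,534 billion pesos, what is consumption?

C = 2577.2

Yd = Y − T = 4534 − 224 = 4310
C = 336 + 0.52(4310) = 336 + 2241.2 = 2577.2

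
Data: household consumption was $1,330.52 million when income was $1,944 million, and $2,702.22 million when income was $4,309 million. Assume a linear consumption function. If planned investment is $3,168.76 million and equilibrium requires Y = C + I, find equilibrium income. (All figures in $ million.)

MPC = (2702.22 − 1330.52)/(4309 − 1944) = 1371.7/2365 = 0.58
a = 1330.52 − 0.58(1944) = 203
Equilibrium: Y = 203 + 0.58Y + 3168.76
0.42Y = 3371.76, so Y = 3371.76/0.42 = 8028

Y = 8028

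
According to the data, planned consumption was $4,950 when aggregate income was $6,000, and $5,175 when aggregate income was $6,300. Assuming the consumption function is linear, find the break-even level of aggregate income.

Y = 1800

MPC = (5175 − 4950)/(6300 − 6000) = 225/300 = 0.75
a = 4950 − 0.75(6000) = 4950 − 4500 = 450
Break-even: Y = a/(1−MPC) = 450/0.25 = 1800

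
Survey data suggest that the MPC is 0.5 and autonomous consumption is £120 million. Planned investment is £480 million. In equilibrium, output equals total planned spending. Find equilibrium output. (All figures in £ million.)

Y = 1200

Y = C + I = 120 + 0.5Y + 480
Y − 0.5Y = 600
0.5Y = 600, so Y = 600/0.5 = 1200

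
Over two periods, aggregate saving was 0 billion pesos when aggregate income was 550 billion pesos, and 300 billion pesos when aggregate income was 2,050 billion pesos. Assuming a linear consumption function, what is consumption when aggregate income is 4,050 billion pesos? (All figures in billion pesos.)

C = 3350

MPS = ΔS/ΔY = (300 − 0)/(2050 − 550) = 300/1500 = 0.2
MPC = 1 − MPS = 0.8
Autonomous saving = 0 − 0.2(550) = -110, so a = 110
C = 110 + 0.8(4050) = 110 + 3240 = 3350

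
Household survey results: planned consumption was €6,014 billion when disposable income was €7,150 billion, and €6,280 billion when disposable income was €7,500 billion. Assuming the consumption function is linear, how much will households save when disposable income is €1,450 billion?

MPC = (6280 − 6014)/(7500 − 7150) = 266/350 = 0.76
a = 6014 − 0.76(7150) = 6014 − 5434 = 580
C = 580 + 0.76(1450) = 1682
S = 1450 − 1682 = -232

S = -232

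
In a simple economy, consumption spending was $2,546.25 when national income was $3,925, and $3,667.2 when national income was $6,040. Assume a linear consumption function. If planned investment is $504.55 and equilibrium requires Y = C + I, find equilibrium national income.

MPC = (3667.2 − 2546.25)/(6040 − 3925) = 1120.95/2115 = 0.53
a = 2546.25 − 0.53(3925) = 466
Equilibrium: Y = 466 + 0.53Y + 504.55
0.47Y = 970.55, so Y = 970.55/0.47 = 2065

Y = 2065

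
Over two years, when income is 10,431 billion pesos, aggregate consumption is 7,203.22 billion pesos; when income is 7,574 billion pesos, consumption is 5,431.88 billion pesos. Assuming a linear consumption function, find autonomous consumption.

a = 736

MPC = ΔC/ΔY = (7203.22 − 5431.88)/(10431 − 7574) = 1771.34/2857 = 0.62
a = C − MPC·Y = 5431.88 − 0.62(7574) = 5431.88 − 4695.88 = 736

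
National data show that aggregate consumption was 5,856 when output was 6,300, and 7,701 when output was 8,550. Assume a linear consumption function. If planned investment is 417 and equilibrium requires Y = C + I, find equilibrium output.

Y = 6150

MPC = (7701 − 5856)/(8550 − 6300) = 1845/2250 = 0.82
a = 5856 − 0.82(6300) = 690
Equilibrium: Y = 690 + 0.82Y + 417
0.18Y = 1107, so Y = 1107/0.18 = 6150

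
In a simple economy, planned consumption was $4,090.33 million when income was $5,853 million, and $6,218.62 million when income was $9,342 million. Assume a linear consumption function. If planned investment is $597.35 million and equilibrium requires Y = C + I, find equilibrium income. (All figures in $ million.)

Y = 2865

MPC = (6218.62 − 4090.33)/(9342 − 5853) = 2128.29/3489 = 0.61
a = 4090.33 − 0.61(5853) = 520
Equilibrium: Y = 520 + 0.61Y + 597.35
0.39Y = 1117.35, so Y = 1117.35/0.39 = 2865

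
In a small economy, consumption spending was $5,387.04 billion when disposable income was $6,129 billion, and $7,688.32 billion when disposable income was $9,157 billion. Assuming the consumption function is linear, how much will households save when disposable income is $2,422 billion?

S = -147.72

MPC = (7688.32 − 5387.04)/(9157 − 6129) = 2301.28/3028 = 0.76
a = 5387.04 − 0.76(6129) = 5387.04 − 4658.04 = 729
C = 729 + 0.76(2422) = 2569.72
S = 2422 − 2569.72 = -147.72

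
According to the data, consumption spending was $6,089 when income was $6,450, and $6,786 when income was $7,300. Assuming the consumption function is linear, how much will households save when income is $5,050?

S = 109

MPC = (6786 − 6089)/(7300 − 6450) = 697/850 = 0.82
a = 6089 − 0.82(6450) = 6089 − 5289 = 800
C = 800 + 0.82(5050) = 4941
S = 5050 − 4941 = 109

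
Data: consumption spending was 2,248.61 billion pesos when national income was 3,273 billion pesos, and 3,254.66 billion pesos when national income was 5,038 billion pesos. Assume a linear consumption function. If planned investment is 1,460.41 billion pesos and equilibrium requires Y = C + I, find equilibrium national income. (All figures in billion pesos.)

MPC = (3254.66 − 2248.61)/(5038 − 3273) = 1006.05/1765 = 0.57
a = 2248.61 − 0.57(3273) = 383
Equilibrium: Y = 383 + 0.57Y + 1460.41
0.43Y = 1843.41, so Y = 1843.41/0.43 = 4287

Y = 4287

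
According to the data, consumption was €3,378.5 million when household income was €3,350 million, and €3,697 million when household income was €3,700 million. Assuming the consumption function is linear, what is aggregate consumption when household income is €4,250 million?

MPC = (3697 − 3378.5)/(3700 − 3350) = 318.5/350 = 0.91
a = 3378.5 − 0.91(3350) = 3378.5 − 3048.5 = 330
C = 330 + 0.91(4250) = 330 + 3867.5 = 4197.5

C = 4197.5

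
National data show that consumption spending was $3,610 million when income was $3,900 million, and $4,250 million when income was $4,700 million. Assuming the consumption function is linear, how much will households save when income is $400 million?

MPC = (4250 − 3610)/(4700 − 3900) = 640/800 = 0.8
a = 3610 − 0.8(3900) = 3610 − 3120 = 490
C = 490 + 0.8(400) = 810
S = 400 − 810 = -410

S = -410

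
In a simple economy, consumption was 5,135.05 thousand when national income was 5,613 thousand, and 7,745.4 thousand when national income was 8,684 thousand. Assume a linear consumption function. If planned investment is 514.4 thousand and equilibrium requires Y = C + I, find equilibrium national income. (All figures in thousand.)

MPC = (7745.4 − 5135.05)/(8684 − 5613) = 2610.35/3071 = 0.85
a = 5135.05 − 0.85(5613) = 364
Equilibrium: Y = 364 + 0.85Y + 514.4
0.15Y = 878.4, so Y = 878.4/0.15 = 5856

Y = 5856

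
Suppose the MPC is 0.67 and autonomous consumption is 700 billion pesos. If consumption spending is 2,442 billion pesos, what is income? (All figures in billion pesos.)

Y = 2600

700 + 0.67Y = 2442
0.67Y = 1742, so Y = 1742/0.67 = 2600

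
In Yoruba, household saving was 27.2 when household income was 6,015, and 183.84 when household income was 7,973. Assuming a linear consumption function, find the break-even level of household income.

MPS = ΔS/ΔY = (183.84 − 27.2)/(7973 − 6015) = 156.64/1958 = 0.08
MPC = 1 − MPS = 0.92
From S(6015) = 27.2: −a + 0.08(6015) = 27.2, so a = 481.2 − 27.2 = 454
Break-even (S = 0): Y = a/MPS = 454/0.08 = 5675

Y = 5675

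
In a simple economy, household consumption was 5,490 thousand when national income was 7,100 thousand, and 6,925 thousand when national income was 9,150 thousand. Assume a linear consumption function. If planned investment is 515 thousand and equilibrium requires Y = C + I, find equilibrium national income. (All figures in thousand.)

Y = 3450

MPC = (6925 − 5490)/(9150 − 7100) = 1435/2050 = 0.7
a = 5490 − 0.7(7100) = 520
Equilibrium: Y = 520 + 0.7Y + 515
0.3Y = 1035, so Y = 1035/0.3 = 3450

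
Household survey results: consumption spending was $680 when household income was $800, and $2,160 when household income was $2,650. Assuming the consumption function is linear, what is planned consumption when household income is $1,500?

C = 1240

MPC = (2160 − 680)/(2650 − 800) = 1480/1850 = 0.8
a = 680 − 0.8(800) = 680 − 640 = 40
C = 40 + 0.8(1500) = 40 + 1200 = 1240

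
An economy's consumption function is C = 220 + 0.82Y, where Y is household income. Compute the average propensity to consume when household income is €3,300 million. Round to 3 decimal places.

APC = 0.887

C = 220 + 0.82(3300) = 2926
APC = C/Y = 2926/3300 = 0.887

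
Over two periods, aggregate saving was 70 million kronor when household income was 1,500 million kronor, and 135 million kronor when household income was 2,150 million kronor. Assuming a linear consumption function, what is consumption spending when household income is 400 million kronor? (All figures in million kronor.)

MPS = ΔS/ΔY = (135 − 70)/(2150 − 1500) = 65/650 = 0.1
MPC = 1 − MPS = 0.9
Autonomous saving = 70 − 0.1(1500) = -80, so a = 80
C = 80 + 0.9(400) = 80 + 360 = 440

C = 440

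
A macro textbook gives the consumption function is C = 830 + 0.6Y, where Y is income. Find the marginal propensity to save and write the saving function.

MPS = 0.4; S = -830 + 0.4Y

MPS = 1 − MPC = 1 − 0.6 = 0.4
S = Y − C = -830 + 0.4Y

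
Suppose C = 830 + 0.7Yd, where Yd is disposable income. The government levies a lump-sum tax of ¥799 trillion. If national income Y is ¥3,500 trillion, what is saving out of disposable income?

S = -19.7

Yd = Y − T = 3500 − 799 = 2701
C = 830 + 0.7(2701) = 830 + 1890.7 = 2720.7
S = Yd − C = 2701 − 2720.7 = -19.7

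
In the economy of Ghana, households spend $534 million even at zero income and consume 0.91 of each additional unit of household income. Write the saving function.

S = Y − C = Y − (534 + 0.91Y) = -534 + (1 − 0.91)Y

S = -534 + 0.09Y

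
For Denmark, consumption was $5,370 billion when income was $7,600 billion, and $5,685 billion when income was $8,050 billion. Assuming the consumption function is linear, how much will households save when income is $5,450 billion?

S = 1585

MPC = (5685 − 5370)/(8050 − 7600) = 315/450 = 0.7
a = 5370 − 0.7(7600) = 5370 − 5320 = 50
C = 50 + 0.7(5450) = 3865
S = 5450 − 3865 = 1585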